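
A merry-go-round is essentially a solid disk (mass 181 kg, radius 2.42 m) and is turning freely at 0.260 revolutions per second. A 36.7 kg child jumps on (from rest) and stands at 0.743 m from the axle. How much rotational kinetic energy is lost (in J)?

energy lost ≈ 26.0 J

No external torque acts about the axle; L_before = L_after.
I_p = ½(181)(2.42)² = 530.0 kg·m².
Added inertia Σmr² = (36.7)(0.743)² = 20.26 kg·m²; I_f = 530.0 + 20.26 = 550.3 kg·m².
ω_f = I_p ω_i / I_f = (530.0)(0.260) / 550.3 = 0.2504 rev/s.
KE_i = ½(530.0)(1.634 rad/s)² = 707.2 J; KE_f = ½(550.3)(1.573)² = 681.2 J.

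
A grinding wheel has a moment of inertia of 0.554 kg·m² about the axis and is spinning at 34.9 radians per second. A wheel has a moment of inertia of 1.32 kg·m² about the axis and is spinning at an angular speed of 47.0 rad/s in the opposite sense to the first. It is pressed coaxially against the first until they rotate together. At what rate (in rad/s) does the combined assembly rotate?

No external torque acts about the common axis, so total angular momentum is conserved.
Taking A's sense as positive: L = (0.5540)(34.9) − (1.320)(47.0) = -42.71 kg·m²·rad/s.
Combined I = 0.5540 + 1.320 = 1.874 kg·m².
ω_f = L / I = -42.71 / 1.874 = -22.79 rad/s.

|ω_f| ≈ 22.8 rad/s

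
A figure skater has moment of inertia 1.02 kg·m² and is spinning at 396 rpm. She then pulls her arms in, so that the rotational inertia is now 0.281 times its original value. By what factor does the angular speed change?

ω₂/ω₁ ≈ 3.56

With no external torque about the axis, L is conserved: I₁ω₁ = I₂ω₂.
I₂ = 0.281 × 1.02 = 0.2866 kg·m².
ω₂/ω₁ = I₁/I₂ = 1.020 / 0.2866 = 3.559.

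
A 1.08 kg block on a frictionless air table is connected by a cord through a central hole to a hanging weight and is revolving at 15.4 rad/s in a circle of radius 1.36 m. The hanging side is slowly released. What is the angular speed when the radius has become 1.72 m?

The constraining force is radial, so m r² ω about the center is conserved.
ω₂ = ω₁ (r₁/r₂)² = (15.4)(1.36/1.72)² = 9.628 rad/s.

ω₂ ≈ 9.63 rad/s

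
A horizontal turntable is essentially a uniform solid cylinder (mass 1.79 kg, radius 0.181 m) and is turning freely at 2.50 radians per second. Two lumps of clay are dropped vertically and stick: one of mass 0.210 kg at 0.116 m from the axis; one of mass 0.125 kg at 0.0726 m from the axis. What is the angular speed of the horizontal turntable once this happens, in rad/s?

ω_f ≈ 2.23 rad/s

No external torque acts about the axis; L_before = L_after.
I_p = ½(1.79)(0.181)² = 0.02932 kg·m².
Added inertia Σmr² = (0.210)(0.116)² + (0.125)(0.0726)² = 0.003485 kg·m²; I_f = 0.02932 + 0.003485 = 0.03281 kg·m².
ω_f = I_p ω_i / I_f = (0.02932)(2.50) / 0.03281 = 2.234 rad/s.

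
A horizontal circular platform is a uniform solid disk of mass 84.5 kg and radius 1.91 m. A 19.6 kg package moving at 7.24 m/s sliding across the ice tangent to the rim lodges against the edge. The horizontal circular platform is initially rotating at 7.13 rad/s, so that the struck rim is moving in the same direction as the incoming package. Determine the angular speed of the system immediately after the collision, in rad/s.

The axle reaction passes through the central axle and exerts no torque about it; angular momentum about the central axle is conserved through the impact.
I_p = ½(84.5)(1.91)² = 154.1 kg·m². Taking the sense of the package's angular momentum as positive, L_{package} = m v R = (19.6)(7.24)(1.91) = 271.0 kg·m²/s.
L_i = +I_p ω_p + m v R = +(154.1)(7.13) + 271.0 = 1370 kg·m²/s.
After sticking, I_f = I_p + m R² = 154.1 + (19.6)(1.91)² = 225.6 kg·m².
ω_f = L_i / I_f = 1370 / 225.6 = 6.072 rad/s.

|ω_f| ≈ 6.07 rad/s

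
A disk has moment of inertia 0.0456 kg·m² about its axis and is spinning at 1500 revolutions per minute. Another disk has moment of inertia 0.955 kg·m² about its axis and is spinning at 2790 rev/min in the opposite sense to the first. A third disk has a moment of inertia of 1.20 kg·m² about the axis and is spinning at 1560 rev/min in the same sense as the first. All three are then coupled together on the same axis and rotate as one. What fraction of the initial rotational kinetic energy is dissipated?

The coupling torques are internal; angular momentum about the shared axis is conserved.
Taking A's sense as positive: L = (0.04560)(1500) − (0.9550)(2790) + (1.200)(1560) = -724.0 kg·m²·rpm.
Combined I = 0.04560 + 0.9550 + 1.200 = 2.201 kg·m².
ω_f = L / I = -724.0 / 2.201 = -329.0 rpm.
KE_i = ½ΣIω² = 57340 J; KE_f = ½(2.201)(34.46)² = 1306 J.
Fraction dissipated = (KE_i − KE_f)/KE_i = 0.9772.

fraction ≈ 0.977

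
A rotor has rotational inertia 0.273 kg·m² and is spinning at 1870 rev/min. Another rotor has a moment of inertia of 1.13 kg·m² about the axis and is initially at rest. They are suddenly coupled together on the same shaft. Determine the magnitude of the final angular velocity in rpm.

|ω_f| ≈ 364 rpm

The coupling torques are internal; angular momentum about the shared axis is conserved.
Taking A's sense as positive: L = (0.2730)(1870) = 510.5 kg·m²·rpm.
Combined I = 0.2730 + 1.130 = 1.403 kg·m².
ω_f = L / I = 510.5 / 1.403 = 363.9 rpm.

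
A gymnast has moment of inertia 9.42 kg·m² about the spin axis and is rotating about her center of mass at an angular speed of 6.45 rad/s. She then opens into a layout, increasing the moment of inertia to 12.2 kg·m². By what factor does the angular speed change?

With no external torque about the axis, L is conserved: I₁ω₁ = I₂ω₂.
ω₂/ω₁ = I₁/I₂ = 9.420 / 12.20 = 0.7721.

ω₂/ω₁ ≈ 0.772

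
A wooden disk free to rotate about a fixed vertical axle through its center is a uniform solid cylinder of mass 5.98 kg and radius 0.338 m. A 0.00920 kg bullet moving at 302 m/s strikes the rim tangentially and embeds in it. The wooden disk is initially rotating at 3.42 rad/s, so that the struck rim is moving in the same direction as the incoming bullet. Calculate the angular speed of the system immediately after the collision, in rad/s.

|ω_f| ≈ 6.15 rad/s

The axle reaction passes through the axle and exerts no torque about it; angular momentum about the axle is conserved through the impact.
I_p = ½(5.98)(0.338)² = 0.3416 kg·m². Taking the sense of the bullet's angular momentum as positive, L_{bullet} = m v R = (0.00920)(302)(0.338) = 0.9391 kg·m²/s.
L_i = +I_p ω_p + m v R = +(0.3416)(3.42) + 0.9391 = 2.107 kg·m²/s.
After sticking, I_f = I_p + m R² = 0.3416 + (0.00920)(0.338)² = 0.3426 kg·m².
ω_f = L_i / I_f = 2.107 / 0.3426 = 6.150 rad/s.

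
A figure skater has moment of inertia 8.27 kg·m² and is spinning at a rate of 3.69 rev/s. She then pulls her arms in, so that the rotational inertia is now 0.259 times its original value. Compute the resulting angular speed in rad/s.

Angular momentum about the spin axis is conserved since the torque about it is zero.
I₂ = 0.259 × 8.27 = 2.142 kg·m².
ω₂ = I₁ω₁ / I₂ = (8.270)(3.69 rev/s) / (2.142) = 14.25 rev/s = 89.52 rad/s.

ω₂ ≈ 89.5 rad/s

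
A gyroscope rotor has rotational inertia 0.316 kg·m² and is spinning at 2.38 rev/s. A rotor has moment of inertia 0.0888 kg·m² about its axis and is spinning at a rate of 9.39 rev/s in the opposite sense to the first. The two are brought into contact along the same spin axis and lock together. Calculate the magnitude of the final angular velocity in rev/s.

|ω_f| ≈ 0.202 rev/s

No external torque acts about the common axis, so total angular momentum is conserved.
Taking A's sense as positive: L = (0.3160)(2.38) − (0.08880)(9.39) = -0.08175 kg·m²·rev/s.
Combined I = 0.3160 + 0.08880 = 0.4048 kg·m².
ω_f = L / I = -0.08175 / 0.4048 = -0.2020 rev/s.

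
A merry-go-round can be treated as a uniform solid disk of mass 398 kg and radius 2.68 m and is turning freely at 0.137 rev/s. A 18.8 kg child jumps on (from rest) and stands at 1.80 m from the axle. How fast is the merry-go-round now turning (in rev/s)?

ω_f ≈ 0.131 rev/s

No external torque acts about the axle; L_before = L_after.
I_p = ½(398)(2.68)² = 1429 kg·m².
Added inertia Σmr² = (18.8)(1.80)² = 60.91 kg·m²; I_f = 1429 + 60.91 = 1490 kg·m².
ω_f = I_p ω_i / I_f = (1429)(0.137) / 1490 = 0.1314 rev/s.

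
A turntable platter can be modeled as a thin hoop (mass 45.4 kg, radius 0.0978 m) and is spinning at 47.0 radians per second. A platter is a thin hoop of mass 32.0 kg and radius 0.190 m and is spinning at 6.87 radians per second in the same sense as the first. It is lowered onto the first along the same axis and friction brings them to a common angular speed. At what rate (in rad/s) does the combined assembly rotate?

|ω_f| ≈ 17.8 rad/s

The coupling torques are internal; angular momentum about the shared axis is conserved.
Moments of inertia: I_A = (45.4)(0.0978)² = 0.4342 kg·m²; I_B = (32.0)(0.190)² = 1.155 kg·m².
Taking A's sense as positive: L = (0.4342)(47.0) + (1.155)(6.87) = 28.35 kg·m²·rad/s.
Combined I = 0.4342 + 1.155 = 1.589 kg·m².
ω_f = L / I = 28.35 / 1.589 = 17.83 rad/s.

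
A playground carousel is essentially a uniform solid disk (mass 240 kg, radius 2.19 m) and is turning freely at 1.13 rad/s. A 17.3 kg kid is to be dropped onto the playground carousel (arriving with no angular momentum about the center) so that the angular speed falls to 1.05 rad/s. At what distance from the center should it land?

The added mass arrives with no angular momentum about the center, and any external torque about the center is negligible, so the system's angular momentum is conserved.
I_p = ½(240)(2.19)² = 575.5 kg·m².
I_p ω_i = (I_p + m r²) ω_f ⇒ m r² = I_p(ω_i/ω_f − 1) = 575.5(1.13/1.05 − 1) = 43.85 kg·m².
r = √(43.85/17.3) = 1.592 m.

r ≈ 1.59 m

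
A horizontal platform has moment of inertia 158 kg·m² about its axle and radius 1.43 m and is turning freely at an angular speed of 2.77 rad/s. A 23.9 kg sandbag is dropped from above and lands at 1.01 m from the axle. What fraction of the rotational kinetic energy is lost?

No external torque acts about the axle; L_before = L_after.
Added inertia Σmr² = (23.9)(1.01)² = 24.38 kg·m²; I_f = 158.0 + 24.38 = 182.4 kg·m².
ω_f = I_p ω_i / I_f = (158.0)(2.77) / 182.4 = 2.400 rad/s.
KE_i = ½(158.0)(2.770 rad/s)² = 606.2 J; KE_f = ½(182.4)(2.400)² = 525.1 J.
Fraction lost = 0.1337.

fraction ≈ 0.134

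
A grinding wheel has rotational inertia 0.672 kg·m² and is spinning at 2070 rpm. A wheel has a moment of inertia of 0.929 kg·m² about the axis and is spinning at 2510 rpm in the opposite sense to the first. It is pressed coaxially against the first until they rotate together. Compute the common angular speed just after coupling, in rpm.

|ω_f| ≈ 588 rpm

No external torque acts about the common axis, so total angular momentum is conserved.
Taking A's sense as positive: L = (0.6720)(2070) − (0.9290)(2510) = -940.7 kg·m²·rpm.
Combined I = 0.6720 + 0.9290 = 1.601 kg·m².
ω_f = L / I = -940.7 / 1.601 = -587.6 rpm.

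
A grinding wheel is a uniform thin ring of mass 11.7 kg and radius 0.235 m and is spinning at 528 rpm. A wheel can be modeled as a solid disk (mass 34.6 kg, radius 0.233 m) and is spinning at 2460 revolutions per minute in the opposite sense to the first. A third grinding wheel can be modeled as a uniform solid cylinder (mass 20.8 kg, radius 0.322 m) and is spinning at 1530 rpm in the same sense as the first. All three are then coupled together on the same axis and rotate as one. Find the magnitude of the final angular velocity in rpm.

No external torque acts about the common axis, so total angular momentum is conserved.
Moments of inertia: I_A = (11.7)(0.235)² = 0.6461 kg·m²; I_B = ½(34.6)(0.233)² = 0.9392 kg·m²; I_C = ½(20.8)(0.322)² = 1.078 kg·m².
Taking A's sense as positive: L = (0.6461)(528) − (0.9392)(2460) + (1.078)(1530) = -319.5 kg·m²·rpm.
Combined I = 0.6461 + 0.9392 + 1.078 = 2.664 kg·m².
ω_f = L / I = -319.5 / 2.664 = -119.9 rpm.

|ω_f| ≈ 120 rpm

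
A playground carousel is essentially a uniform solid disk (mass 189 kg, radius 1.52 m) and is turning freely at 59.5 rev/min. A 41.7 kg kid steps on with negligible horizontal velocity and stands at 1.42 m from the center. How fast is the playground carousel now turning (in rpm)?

ω_f ≈ 43.0 rpm

No external torque acts about the center; L_before = L_after.
I_p = ½(189)(1.52)² = 218.3 kg·m².
Added inertia Σmr² = (41.7)(1.42)² = 84.08 kg·m²; I_f = 218.3 + 84.08 = 302.4 kg·m².
ω_f = I_p ω_i / I_f = (218.3)(59.5) / 302.4 = 42.96 rpm.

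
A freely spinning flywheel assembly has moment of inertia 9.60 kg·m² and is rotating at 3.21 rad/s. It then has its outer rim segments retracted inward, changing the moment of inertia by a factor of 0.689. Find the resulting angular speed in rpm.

With no external torque about the axis, L is conserved: I₁ω₁ = I₂ω₂.
I₂ = 0.689 × 9.60 = 6.614 kg·m².
ω₂ = I₁ω₁ / I₂ = (9.600)(3.21 rad/s) / (6.614) = 4.659 rad/s = 44.49 rpm.

ω₂ ≈ 44.5 rpm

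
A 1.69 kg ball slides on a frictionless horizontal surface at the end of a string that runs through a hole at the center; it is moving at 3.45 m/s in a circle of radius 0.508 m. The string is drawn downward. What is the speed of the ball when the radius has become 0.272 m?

v₂ ≈ 6.44 m/s

Central (radial) force ⇒ zero torque about the center ⇒ m v r is constant.
v₂ = v₁ r₁ / r₂ = (3.45)(0.508) / (0.272) = 6.443 m/s.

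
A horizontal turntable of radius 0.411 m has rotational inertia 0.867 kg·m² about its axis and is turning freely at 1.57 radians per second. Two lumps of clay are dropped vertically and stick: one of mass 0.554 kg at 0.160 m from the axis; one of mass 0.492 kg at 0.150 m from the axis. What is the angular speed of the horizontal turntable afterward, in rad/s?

The added mass arrives with no angular momentum about the axis, and any external torque about the axis is negligible, so the system's angular momentum is conserved.
Added inertia Σmr² = (0.554)(0.160)² + (0.492)(0.150)² = 0.02525 kg·m²; I_f = 0.8670 + 0.02525 = 0.8923 kg·m².
ω_f = I_p ω_i / I_f = (0.8670)(1.57) / 0.8923 = 1.526 rad/s.

ω_f ≈ 1.53 rad/s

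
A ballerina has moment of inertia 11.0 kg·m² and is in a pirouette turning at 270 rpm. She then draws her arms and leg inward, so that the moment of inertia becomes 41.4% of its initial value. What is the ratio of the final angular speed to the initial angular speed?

Angular momentum about the spin axis is conserved since the torque about it is zero.
I₂ = 0.414 × 11.0 = 4.554 kg·m².
ω₂/ω₁ = I₁/I₂ = 11.00 / 4.554 = 2.415.

ω₂/ω₁ ≈ 2.42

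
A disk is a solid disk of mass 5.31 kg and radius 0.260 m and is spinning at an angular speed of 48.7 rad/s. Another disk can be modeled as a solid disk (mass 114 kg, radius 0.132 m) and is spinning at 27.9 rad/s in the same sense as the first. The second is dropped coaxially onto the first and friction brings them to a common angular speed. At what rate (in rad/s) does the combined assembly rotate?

The coupling torques are internal; angular momentum about the shared axis is conserved.
Moments of inertia: I_A = ½(5.31)(0.260)² = 0.1795 kg·m²; I_B = ½(114)(0.132)² = 0.9932 kg·m².
Taking A's sense as positive: L = (0.1795)(48.7) + (0.9932)(27.9) = 36.45 kg·m²·rad/s.
Combined I = 0.1795 + 0.9932 = 1.173 kg·m².
ω_f = L / I = 36.45 / 1.173 = 31.08 rad/s.

|ω_f| ≈ 31.1 rad/s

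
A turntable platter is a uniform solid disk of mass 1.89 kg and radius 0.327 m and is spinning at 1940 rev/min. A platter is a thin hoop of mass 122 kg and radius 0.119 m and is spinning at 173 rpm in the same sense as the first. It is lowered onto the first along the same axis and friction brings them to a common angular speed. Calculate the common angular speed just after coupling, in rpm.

|ω_f| ≈ 271 rpm

The coupling torques are internal; angular momentum about the shared axis is conserved.
Moments of inertia: I_A = ½(1.89)(0.327)² = 0.1010 kg·m²; I_B = (122)(0.119)² = 1.728 kg·m².
Taking A's sense as positive: L = (0.1010)(1940) + (1.728)(173) = 494.9 kg·m²·rpm.
Combined I = 0.1010 + 1.728 = 1.829 kg·m².
ω_f = L / I = 494.9 / 1.829 = 270.6 rpm.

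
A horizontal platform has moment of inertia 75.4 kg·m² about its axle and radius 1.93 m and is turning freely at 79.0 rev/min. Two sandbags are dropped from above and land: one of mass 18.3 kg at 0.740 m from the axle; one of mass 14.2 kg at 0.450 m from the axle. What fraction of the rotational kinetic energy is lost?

fraction ≈ 0.146

The added mass arrives with no angular momentum about the axle, and any external torque about the axle is negligible, so the system's angular momentum is conserved.
Added inertia Σmr² = (18.3)(0.740)² + (14.2)(0.450)² = 12.90 kg·m²; I_f = 75.40 + 12.90 = 88.30 kg·m².
ω_f = I_p ω_i / I_f = (75.40)(79.0) / 88.30 = 67.46 rpm.
KE_i = ½(75.40)(8.273 rad/s)² = 2580 J; KE_f = ½(88.30)(7.065)² = 2203 J.
Fraction lost = 0.1461.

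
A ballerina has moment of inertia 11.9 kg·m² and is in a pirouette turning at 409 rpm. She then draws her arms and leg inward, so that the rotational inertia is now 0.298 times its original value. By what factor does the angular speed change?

With no external torque about the axis, L is conserved: I₁ω₁ = I₂ω₂.
I₂ = 0.298 × 11.9 = 3.546 kg·m².
ω₂/ω₁ = I₁/I₂ = 11.90 / 3.546 = 3.356.

ω₂/ω₁ ≈ 3.36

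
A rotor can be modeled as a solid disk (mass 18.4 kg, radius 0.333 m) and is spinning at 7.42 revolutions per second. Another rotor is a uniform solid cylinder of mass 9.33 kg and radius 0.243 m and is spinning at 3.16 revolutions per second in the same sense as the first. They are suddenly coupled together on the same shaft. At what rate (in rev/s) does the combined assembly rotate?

No external torque acts about the common axis, so total angular momentum is conserved.
Moments of inertia: I_A = ½(18.4)(0.333)² = 1.020 kg·m²; I_B = ½(9.33)(0.243)² = 0.2755 kg·m².
Taking A's sense as positive: L = (1.020)(7.42) + (0.2755)(3.16) = 8.440 kg·m²·rev/s.
Combined I = 1.020 + 0.2755 = 1.296 kg·m².
ω_f = L / I = 8.440 / 1.296 = 6.514 rev/s.

|ω_f| ≈ 6.51 rev/s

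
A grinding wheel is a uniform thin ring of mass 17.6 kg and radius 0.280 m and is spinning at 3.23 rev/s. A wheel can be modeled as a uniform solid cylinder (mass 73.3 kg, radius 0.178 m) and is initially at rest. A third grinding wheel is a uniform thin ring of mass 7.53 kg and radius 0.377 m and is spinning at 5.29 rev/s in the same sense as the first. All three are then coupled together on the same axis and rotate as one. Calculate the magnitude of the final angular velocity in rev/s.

No external torque acts about the common axis, so total angular momentum is conserved.
Moments of inertia: I_A = (17.6)(0.280)² = 1.380 kg·m²; I_B = ½(73.3)(0.178)² = 1.161 kg·m²; I_C = (7.53)(0.377)² = 1.070 kg·m².
Taking A's sense as positive: L = (1.380)(3.23) + (1.070)(5.29) = 10.12 kg·m²·rev/s.
Combined I = 1.380 + 1.161 + 1.070 = 3.611 kg·m².
ω_f = L / I = 10.12 / 3.611 = 2.802 rev/s.

|ω_f| ≈ 2.80 rev/s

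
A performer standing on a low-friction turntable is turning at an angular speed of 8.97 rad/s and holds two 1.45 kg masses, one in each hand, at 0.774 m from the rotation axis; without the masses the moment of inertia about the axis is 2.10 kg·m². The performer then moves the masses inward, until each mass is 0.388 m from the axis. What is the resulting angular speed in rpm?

No external torque acts about the spin axis, so angular momentum is conserved.
I₁ = 2.10 + 2(1.45)(0.774)² = 3.837 kg·m²; I₂ = 2.10 + 2(1.45)(0.388)² = 2.537 kg·m².
ω₂ = I₁ω₁ / I₂ = (3.837)(8.97 rad/s) / (2.537) = 13.57 rad/s = 129.6 rpm.

ω₂ ≈ 130 rpm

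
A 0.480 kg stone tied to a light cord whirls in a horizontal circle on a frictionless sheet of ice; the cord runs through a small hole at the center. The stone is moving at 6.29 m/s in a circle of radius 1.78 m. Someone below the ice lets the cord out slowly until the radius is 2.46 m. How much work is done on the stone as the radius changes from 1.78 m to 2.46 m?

The only horizontal force on the mass is along the cord (radial), so it exerts no torque about the hole and angular momentum m v r is conserved.
v₂ = v₁ r₁ / r₂ = (6.29)(1.78) / (2.46) = 4.551 m/s.
W = ΔKE = ½m(v₂² − v₁²) = -4.524 J.

W ≈ -4.52 J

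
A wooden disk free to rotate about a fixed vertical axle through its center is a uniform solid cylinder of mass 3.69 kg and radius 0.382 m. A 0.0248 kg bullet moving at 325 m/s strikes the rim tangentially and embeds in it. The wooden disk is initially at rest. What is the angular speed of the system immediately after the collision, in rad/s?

|ω_f| ≈ 11.3 rad/s

About the axle the impulsive forces during the collision are internal, so angular momentum about that axis is conserved.
I_p = ½(3.69)(0.382)² = 0.2692 kg·m². Taking the sense of the bullet's angular momentum as positive, L_{bullet} = m v R = (0.0248)(325)(0.382) = 3.079 kg·m²/s.
L_i = 0 + 3.079 = 3.079 kg·m²/s.
After sticking, I_f = I_p + m R² = 0.2692 + (0.0248)(0.382)² = 0.2728 kg·m².
ω_f = L_i / I_f = 3.079 / 0.2728 = 11.28 rad/s.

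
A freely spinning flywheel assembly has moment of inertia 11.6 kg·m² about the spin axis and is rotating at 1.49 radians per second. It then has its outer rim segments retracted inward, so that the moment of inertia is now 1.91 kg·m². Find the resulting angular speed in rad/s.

No external torque acts about the spin axis, so angular momentum is conserved.
ω₂ = I₁ω₁ / I₂ = (11.60)(1.49 rad/s) / (1.910) = 9.049 rad/s.

ω₂ ≈ 9.05 rad/s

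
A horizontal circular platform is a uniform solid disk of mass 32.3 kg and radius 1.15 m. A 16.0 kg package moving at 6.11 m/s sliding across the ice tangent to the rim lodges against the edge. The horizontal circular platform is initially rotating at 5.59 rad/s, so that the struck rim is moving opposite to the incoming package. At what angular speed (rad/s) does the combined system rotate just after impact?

The axle reaction passes through the central axle and exerts no torque about it; angular momentum about the central axle is conserved through the impact.
I_p = ½(32.3)(1.15)² = 21.36 kg·m². Taking the sense of the package's angular momentum as positive, L_{package} = m v R = (16.0)(6.11)(1.15) = 112.4 kg·m²/s.
L_i = −I_p ω_p + m v R = −(21.36)(5.59) + 112.4 = -6.969 kg·m²/s.
After sticking, I_f = I_p + m R² = 21.36 + (16.0)(1.15)² = 42.52 kg·m².
ω_f = L_i / I_f = -6.969 / 42.52 = -0.1639 rad/s.

|ω_f| ≈ 0.164 rad/s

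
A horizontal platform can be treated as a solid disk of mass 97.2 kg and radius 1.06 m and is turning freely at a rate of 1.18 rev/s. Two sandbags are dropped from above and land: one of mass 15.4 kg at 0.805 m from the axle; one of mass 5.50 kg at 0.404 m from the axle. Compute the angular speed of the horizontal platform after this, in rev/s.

ω_f ≈ 0.984 rev/s

No external torque acts about the axle; L_before = L_after.
I_p = ½(97.2)(1.06)² = 54.61 kg·m².
Added inertia Σmr² = (15.4)(0.805)² + (5.50)(0.404)² = 10.88 kg·m²; I_f = 54.61 + 10.88 = 65.48 kg·m².
ω_f = I_p ω_i / I_f = (54.61)(1.18) / 65.48 = 0.9840 rev/s.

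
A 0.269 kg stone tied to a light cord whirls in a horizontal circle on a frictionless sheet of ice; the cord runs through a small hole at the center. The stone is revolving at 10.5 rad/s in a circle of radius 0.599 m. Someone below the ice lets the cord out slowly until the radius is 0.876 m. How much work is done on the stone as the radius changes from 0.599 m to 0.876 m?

The constraining force is radial, so m r² ω about the center is conserved.
ω₂ = ω₁ (r₁/r₂)² = (10.5)(0.599/0.876)² = 4.909 rad/s.
W = ΔKE = ½m(v₂² − v₁²) = -2.833 J.

W ≈ -2.83 J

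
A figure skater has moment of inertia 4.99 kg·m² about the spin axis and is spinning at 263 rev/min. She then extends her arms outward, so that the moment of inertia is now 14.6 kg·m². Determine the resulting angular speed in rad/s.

No external torque acts about the spin axis, so angular momentum is conserved.
ω₂ = I₁ω₁ / I₂ = (4.990)(263 rpm) / (14.60) = 89.89 rpm = 9.413 rad/s.

ω₂ ≈ 9.41 rad/s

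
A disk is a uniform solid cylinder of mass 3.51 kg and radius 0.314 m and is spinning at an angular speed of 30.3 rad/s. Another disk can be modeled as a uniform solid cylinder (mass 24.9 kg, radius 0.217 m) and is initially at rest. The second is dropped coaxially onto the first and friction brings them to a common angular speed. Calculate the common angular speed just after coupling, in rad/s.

No external torque acts about the common axis, so total angular momentum is conserved.
Moments of inertia: I_A = ½(3.51)(0.314)² = 0.1730 kg·m²; I_B = ½(24.9)(0.217)² = 0.5863 kg·m².
Taking A's sense as positive: L = (0.1730)(30.3) = 5.243 kg·m²·rad/s.
Combined I = 0.1730 + 0.5863 = 0.7593 kg·m².
ω_f = L / I = 5.243 / 0.7593 = 6.905 rad/s.

|ω_f| ≈ 6.91 rad/s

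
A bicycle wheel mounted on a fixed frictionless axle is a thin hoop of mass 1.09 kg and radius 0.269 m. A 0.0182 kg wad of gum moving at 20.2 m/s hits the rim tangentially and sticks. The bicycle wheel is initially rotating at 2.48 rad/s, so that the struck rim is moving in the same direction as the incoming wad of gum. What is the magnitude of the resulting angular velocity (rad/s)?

The axle reaction passes through the axle and exerts no torque about it; angular momentum about the axle is conserved through the impact.
I_p = (1.09)(0.269)² = 0.07887 kg·m². Taking the sense of the wad of gum's angular momentum as positive, L_{wad} = m v R = (0.0182)(20.2)(0.269) = 0.09890 kg·m²/s.
L_i = +I_p ω_p + m v R = +(0.07887)(2.48) + 0.09890 = 0.2945 kg·m²/s.
After sticking, I_f = I_p + m R² = 0.07887 + (0.0182)(0.269)² = 0.08019 kg·m².
ω_f = L_i / I_f = 0.2945 / 0.08019 = 3.673 rad/s.

|ω_f| ≈ 3.67 rad/s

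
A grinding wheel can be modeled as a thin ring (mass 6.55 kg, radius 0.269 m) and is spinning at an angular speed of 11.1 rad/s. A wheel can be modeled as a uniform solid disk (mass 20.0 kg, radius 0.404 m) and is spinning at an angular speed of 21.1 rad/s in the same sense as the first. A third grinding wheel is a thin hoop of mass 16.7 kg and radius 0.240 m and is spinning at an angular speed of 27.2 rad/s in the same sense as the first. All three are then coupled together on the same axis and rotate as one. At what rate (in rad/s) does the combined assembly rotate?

No external torque acts about the common axis, so total angular momentum is conserved.
Moments of inertia: I_A = (6.55)(0.269)² = 0.4740 kg·m²; I_B = ½(20.0)(0.404)² = 1.632 kg·m²; I_C = (16.7)(0.240)² = 0.9619 kg·m².
Taking A's sense as positive: L = (0.4740)(11.1) + (1.632)(21.1) + (0.9619)(27.2) = 65.86 kg·m²·rad/s.
Combined I = 0.4740 + 1.632 + 0.9619 = 3.068 kg·m².
ω_f = L / I = 65.86 / 3.068 = 21.47 rad/s.

|ω_f| ≈ 21.5 rad/s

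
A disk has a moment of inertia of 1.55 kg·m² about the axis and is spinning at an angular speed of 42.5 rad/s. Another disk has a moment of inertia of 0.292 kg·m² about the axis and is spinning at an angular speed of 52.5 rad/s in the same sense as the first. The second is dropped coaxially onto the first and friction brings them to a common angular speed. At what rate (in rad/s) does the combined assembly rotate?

|ω_f| ≈ 44.1 rad/s

The coupling torques are internal; angular momentum about the shared axis is conserved.
Taking A's sense as positive: L = (1.550)(42.5) + (0.2920)(52.5) = 81.20 kg·m²·rad/s.
Combined I = 1.550 + 0.2920 = 1.842 kg·m².
ω_f = L / I = 81.20 / 1.842 = 44.09 rad/s.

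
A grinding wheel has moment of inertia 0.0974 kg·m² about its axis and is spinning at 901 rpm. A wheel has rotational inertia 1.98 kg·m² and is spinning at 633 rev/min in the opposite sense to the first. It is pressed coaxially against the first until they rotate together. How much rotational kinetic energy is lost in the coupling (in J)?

The coupling torques are internal; angular momentum about the shared axis is conserved.
Taking A's sense as positive: L = (0.09740)(901) − (1.980)(633) = -1166 kg·m²·rpm.
Combined I = 0.09740 + 1.980 = 2.077 kg·m².
ω_f = L / I = -1166 / 2.077 = -561.1 rpm.
KE_i = ½ΣIω² = 4784 J; KE_f = ½(2.077)(58.76)² = 3586 J.

ΔKE lost ≈ 1200 J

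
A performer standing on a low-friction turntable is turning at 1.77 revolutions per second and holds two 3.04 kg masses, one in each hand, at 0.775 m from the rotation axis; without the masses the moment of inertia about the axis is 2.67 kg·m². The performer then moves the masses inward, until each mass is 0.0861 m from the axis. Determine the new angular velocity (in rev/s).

ω₂ ≈ 4.12 rev/s

Angular momentum about the spin axis is conserved since the torque about it is zero.
I₁ = 2.67 + 2(3.04)(0.775)² = 6.322 kg·m²; I₂ = 2.67 + 2(3.04)(0.0861)² = 2.715 kg·m².
ω₂ = I₁ω₁ / I₂ = (6.322)(1.77 rev/s) / (2.715) = 4.121 rev/s.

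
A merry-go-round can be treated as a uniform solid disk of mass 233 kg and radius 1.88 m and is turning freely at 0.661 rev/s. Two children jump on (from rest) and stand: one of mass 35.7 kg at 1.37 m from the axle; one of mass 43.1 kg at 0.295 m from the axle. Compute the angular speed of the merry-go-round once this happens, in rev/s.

ω_f ≈ 0.564 rev/s

No external torque acts about the axle; L_before = L_after.
I_p = ½(233)(1.88)² = 411.8 kg·m².
Added inertia Σmr² = (35.7)(1.37)² + (43.1)(0.295)² = 70.76 kg·m²; I_f = 411.8 + 70.76 = 482.5 kg·m².
ω_f = I_p ω_i / I_f = (411.8)(0.661) / 482.5 = 0.5641 rev/s.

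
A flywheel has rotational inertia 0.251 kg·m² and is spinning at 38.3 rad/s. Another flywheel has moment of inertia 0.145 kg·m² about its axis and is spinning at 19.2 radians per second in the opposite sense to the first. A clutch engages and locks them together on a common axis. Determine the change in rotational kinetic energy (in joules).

The coupling torques are internal; angular momentum about the shared axis is conserved.
Taking A's sense as positive: L = (0.2510)(38.3) − (0.1450)(19.2) = 6.829 kg·m²·rad/s.
Combined I = 0.2510 + 0.1450 = 0.3960 kg·m².
ω_f = L / I = 6.829 / 0.3960 = 17.25 rad/s.
KE_i = ½ΣIω² = 210.8 J; KE_f = ½(0.3960)(17.25)² = 58.89 J.

ΔKE ≈ -152 J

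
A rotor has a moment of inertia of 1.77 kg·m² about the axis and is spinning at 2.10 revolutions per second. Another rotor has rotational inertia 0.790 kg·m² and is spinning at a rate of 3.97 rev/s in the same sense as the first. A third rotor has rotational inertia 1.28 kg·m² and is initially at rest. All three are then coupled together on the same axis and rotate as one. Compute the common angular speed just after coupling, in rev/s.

The coupling torques are internal; angular momentum about the shared axis is conserved.
Taking A's sense as positive: L = (1.770)(2.10) + (0.7900)(3.97) = 6.853 kg·m²·rev/s.
Combined I = 1.770 + 0.7900 + 1.280 = 3.840 kg·m².
ω_f = L / I = 6.853 / 3.840 = 1.785 rev/s.

|ω_f| ≈ 1.78 rev/s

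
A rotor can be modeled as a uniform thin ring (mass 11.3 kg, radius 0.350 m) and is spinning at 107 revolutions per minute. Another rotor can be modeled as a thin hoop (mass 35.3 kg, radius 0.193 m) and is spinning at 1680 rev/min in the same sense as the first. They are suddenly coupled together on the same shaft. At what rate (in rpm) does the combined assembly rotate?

|ω_f| ≈ 873 rpm

The coupling torques are internal; angular momentum about the shared axis is conserved.
Moments of inertia: I_A = (11.3)(0.350)² = 1.384 kg·m²; I_B = (35.3)(0.193)² = 1.315 kg·m².
Taking A's sense as positive: L = (1.384)(107) + (1.315)(1680) = 2357 kg·m²·rpm.
Combined I = 1.384 + 1.315 = 2.699 kg·m².
ω_f = L / I = 2357 / 2.699 = 873.3 rpm.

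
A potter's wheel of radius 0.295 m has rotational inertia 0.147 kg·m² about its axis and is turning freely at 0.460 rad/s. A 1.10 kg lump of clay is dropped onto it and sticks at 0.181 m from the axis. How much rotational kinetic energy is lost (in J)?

The added mass arrives with no angular momentum about the axis, and any external torque about the axis is negligible, so the system's angular momentum is conserved.
Added inertia Σmr² = (1.10)(0.181)² = 0.03604 kg·m²; I_f = 0.1470 + 0.03604 = 0.1830 kg·m².
ω_f = I_p ω_i / I_f = (0.1470)(0.460) / 0.1830 = 0.3694 rad/s.
KE_i = ½(0.1470)(0.4600 rad/s)² = 0.01555 J; KE_f = ½(0.1830)(0.3694)² = 0.01249 J.

energy lost ≈ 0.00306 J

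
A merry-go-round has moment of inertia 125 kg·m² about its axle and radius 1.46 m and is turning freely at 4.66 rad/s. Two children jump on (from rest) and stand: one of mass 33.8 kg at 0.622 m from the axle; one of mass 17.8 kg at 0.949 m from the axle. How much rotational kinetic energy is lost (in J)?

energy lost ≈ 256 J

No external torque acts about the axle; L_before = L_after.
Added inertia Σmr² = (33.8)(0.622)² + (17.8)(0.949)² = 29.11 kg·m²; I_f = 125.0 + 29.11 = 154.1 kg·m².
ω_f = I_p ω_i / I_f = (125.0)(4.66) / 154.1 = 3.780 rad/s.
KE_i = ½(125.0)(4.660 rad/s)² = 1357 J; KE_f = ½(154.1)(3.780)² = 1101 J.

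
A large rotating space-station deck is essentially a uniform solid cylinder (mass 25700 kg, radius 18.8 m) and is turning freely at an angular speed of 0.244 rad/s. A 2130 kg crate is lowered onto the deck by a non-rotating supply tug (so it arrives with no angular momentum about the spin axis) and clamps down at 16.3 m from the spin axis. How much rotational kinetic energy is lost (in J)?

energy lost ≈ 15000 J

The added mass arrives with no angular momentum about the spin axis, and any external torque about the spin axis is negligible, so the system's angular momentum is conserved.
I_p = ½(25700)(18.8)² = 4.542e+06 kg·m².
Added inertia Σmr² = (2130)(16.3)² = 5.659e+05 kg·m²; I_f = 4.542e+06 + 5.659e+05 = 5.108e+06 kg·m².
ω_f = I_p ω_i / I_f = (4.542e+06)(0.244) / 5.108e+06 = 0.2170 rad/s.
KE_i = ½(4.542e+06)(0.2440 rad/s)² = 1.352e+05 J; KE_f = ½(5.108e+06)(0.2170)² = 1.202e+05 J.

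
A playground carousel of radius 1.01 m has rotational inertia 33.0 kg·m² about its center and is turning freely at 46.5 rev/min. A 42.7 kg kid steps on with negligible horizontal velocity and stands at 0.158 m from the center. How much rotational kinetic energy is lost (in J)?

energy lost ≈ 12.2 J

No external torque acts about the center; L_before = L_after.
Added inertia Σmr² = (42.7)(0.158)² = 1.066 kg·m²; I_f = 33.00 + 1.066 = 34.07 kg·m².
ω_f = I_p ω_i / I_f = (33.00)(46.5) / 34.07 = 45.04 rpm.
KE_i = ½(33.00)(4.869 rad/s)² = 391.2 J; KE_f = ½(34.07)(4.717)² = 379.0 J.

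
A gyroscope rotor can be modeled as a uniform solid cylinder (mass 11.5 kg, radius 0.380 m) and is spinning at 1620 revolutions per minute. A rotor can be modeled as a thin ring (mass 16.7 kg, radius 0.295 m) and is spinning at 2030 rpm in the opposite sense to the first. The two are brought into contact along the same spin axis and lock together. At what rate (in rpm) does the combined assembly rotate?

|ω_f| ≈ 703 rpm

The coupling torques are internal; angular momentum about the shared axis is conserved.
Moments of inertia: I_A = ½(11.5)(0.380)² = 0.8303 kg·m²; I_B = (16.7)(0.295)² = 1.453 kg·m².
Taking A's sense as positive: L = (0.8303)(1620) − (1.453)(2030) = -1605 kg·m²·rpm.
Combined I = 0.8303 + 1.453 = 2.284 kg·m².
ω_f = L / I = -1605 / 2.284 = -702.9 rpm.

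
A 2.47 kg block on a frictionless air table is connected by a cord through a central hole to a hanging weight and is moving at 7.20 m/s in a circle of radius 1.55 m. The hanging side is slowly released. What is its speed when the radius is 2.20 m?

The only horizontal force on the mass is along the cord (radial), so it exerts no torque about the hole and angular momentum m v r is conserved.
v₂ = v₁ r₁ / r₂ = (7.20)(1.55) / (2.20) = 5.073 m/s.

v₂ ≈ 5.07 m/s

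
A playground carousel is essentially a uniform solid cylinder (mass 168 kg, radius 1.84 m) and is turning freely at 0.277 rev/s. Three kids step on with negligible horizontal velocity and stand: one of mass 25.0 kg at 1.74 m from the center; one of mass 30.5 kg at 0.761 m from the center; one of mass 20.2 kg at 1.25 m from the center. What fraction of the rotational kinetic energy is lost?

fraction ≈ 0.305

The added mass arrives with no angular momentum about the center, and any external torque about the center is negligible, so the system's angular momentum is conserved.
I_p = ½(168)(1.84)² = 284.4 kg·m².
Added inertia Σmr² = (25.0)(1.74)² + (30.5)(0.761)² + (20.2)(1.25)² = 124.9 kg·m²; I_f = 284.4 + 124.9 = 409.3 kg·m².
ω_f = I_p ω_i / I_f = (284.4)(0.277) / 409.3 = 0.1925 rev/s.
KE_i = ½(284.4)(1.740 rad/s)² = 430.7 J; KE_f = ½(409.3)(1.209)² = 299.3 J.
Fraction lost = 0.3052.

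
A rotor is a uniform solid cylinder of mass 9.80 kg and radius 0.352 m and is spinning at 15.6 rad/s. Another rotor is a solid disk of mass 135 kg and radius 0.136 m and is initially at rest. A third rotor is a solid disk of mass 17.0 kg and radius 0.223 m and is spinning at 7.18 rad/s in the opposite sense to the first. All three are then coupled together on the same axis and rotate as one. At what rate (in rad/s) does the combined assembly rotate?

|ω_f| ≈ 2.83 rad/s

No external torque acts about the common axis, so total angular momentum is conserved.
Moments of inertia: I_A = ½(9.80)(0.352)² = 0.6071 kg·m²; I_B = ½(135)(0.136)² = 1.248 kg·m²; I_C = ½(17.0)(0.223)² = 0.4227 kg·m².
Taking A's sense as positive: L = (0.6071)(15.6) − (0.4227)(7.18) = 6.436 kg·m²·rad/s.
Combined I = 0.6071 + 1.248 + 0.4227 = 2.278 kg·m².
ω_f = L / I = 6.436 / 2.278 = 2.825 rad/s.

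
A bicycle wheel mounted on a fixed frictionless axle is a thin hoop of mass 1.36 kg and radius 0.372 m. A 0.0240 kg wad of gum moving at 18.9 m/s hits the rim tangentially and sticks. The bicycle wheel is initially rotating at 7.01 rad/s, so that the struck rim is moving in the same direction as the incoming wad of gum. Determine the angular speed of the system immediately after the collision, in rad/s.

|ω_f| ≈ 7.77 rad/s

About the axle the impulsive forces during the collision are internal, so angular momentum about that axis is conserved.
I_p = (1.36)(0.372)² = 0.1882 kg·m². Taking the sense of the wad of gum's angular momentum as positive, L_{wad} = m v R = (0.0240)(18.9)(0.372) = 0.1687 kg·m²/s.
L_i = +I_p ω_p + m v R = +(0.1882)(7.01) + 0.1687 = 1.488 kg·m²/s.
After sticking, I_f = I_p + m R² = 0.1882 + (0.0240)(0.372)² = 0.1915 kg·m².
ω_f = L_i / I_f = 1.488 / 0.1915 = 7.769 rad/s.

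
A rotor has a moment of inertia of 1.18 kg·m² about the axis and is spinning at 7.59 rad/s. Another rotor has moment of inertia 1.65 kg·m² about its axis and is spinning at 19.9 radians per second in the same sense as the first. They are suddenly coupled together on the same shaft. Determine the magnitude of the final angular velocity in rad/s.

|ω_f| ≈ 14.8 rad/s

The coupling torques are internal; angular momentum about the shared axis is conserved.
Taking A's sense as positive: L = (1.180)(7.59) + (1.650)(19.9) = 41.79 kg·m²·rad/s.
Combined I = 1.180 + 1.650 = 2.830 kg·m².
ω_f = L / I = 41.79 / 2.830 = 14.77 rad/s.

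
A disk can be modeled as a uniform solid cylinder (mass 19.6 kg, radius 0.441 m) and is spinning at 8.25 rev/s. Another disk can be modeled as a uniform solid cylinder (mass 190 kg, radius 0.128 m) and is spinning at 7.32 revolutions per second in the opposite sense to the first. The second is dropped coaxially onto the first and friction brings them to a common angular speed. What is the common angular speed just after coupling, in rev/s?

The coupling torques are internal; angular momentum about the shared axis is conserved.
Moments of inertia: I_A = ½(19.6)(0.441)² = 1.906 kg·m²; I_B = ½(190)(0.128)² = 1.556 kg·m².
Taking A's sense as positive: L = (1.906)(8.25) − (1.556)(7.32) = 4.330 kg·m²·rev/s.
Combined I = 1.906 + 1.556 = 3.462 kg·m².
ω_f = L / I = 4.330 / 3.462 = 1.251 rev/s.

|ω_f| ≈ 1.25 rev/s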